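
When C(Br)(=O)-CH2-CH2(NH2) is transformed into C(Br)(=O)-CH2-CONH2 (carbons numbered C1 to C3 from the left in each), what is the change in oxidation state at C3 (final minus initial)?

Before: C3 has 1 bond to C, 2 bonds to H, 1 bond to N → oxidation state -1.
After: C3 has 1 bond to C, 2 bonds to O, 1 bond to N → oxidation state +3.
Δ = +3 − (-1) = +4, so this is an oxidation at C3.

+4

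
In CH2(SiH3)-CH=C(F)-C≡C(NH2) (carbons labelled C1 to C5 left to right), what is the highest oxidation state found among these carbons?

+1

Tallying each carbon's bonds:
C1: 1C, 2H, 1Si → 0 − 2 − 1 = -3
C2: 3C, 1H → 0 − 1 = -1
C3: 3C, 1F → 0 + 1 = +1
C4: 4C → 0 = 0
C5: 3C, 1N → 0 + 1 = +1
The highest value is +1.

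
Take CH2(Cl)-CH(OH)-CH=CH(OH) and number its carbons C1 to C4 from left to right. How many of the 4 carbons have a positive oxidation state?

0

Assign +1 per bond to O/N/halogen, −1 per bond to H or an electropositive element, and 0 per bond to carbon. Tallying each carbon:
C1: 1C, 2H, 1Cl → 0 − 2 + 1 = -1
C2: 2C, 1H, 1O → 0 − 1 + 1 = 0
C3: 3C, 1H → 0 − 1 = -1
C4: 2C, 1H, 1O → 0 − 1 + 1 = 0
0 carbons meet the condition.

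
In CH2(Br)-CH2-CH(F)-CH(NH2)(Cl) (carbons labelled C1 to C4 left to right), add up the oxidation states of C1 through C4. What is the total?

-2

Tallying each carbon's bonds:
C1: 1C, 2H, 1Br → 0 − 2 + 1 = -1
C2: 2C, 2H → 0 − 2 = -2
C3: 2C, 1H, 1F → 0 − 1 + 1 = 0
C4: 1C, 1H, 1N, 1Cl → 0 − 1 + 1 + 1 = +1
Sum = -1 − 2 + 0 + 1 = -2.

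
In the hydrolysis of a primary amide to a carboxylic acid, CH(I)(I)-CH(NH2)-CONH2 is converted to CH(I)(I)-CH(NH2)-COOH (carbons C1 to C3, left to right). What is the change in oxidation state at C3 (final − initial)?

Before: C3 has 1 bond to C, 2 bonds to O, 1 bond to N → oxidation state +3.
After: C3 has 1 bond to C, 3 bonds to O → oxidation state +3.
Δ = +3 − (+3) = 0, so no net redox change at C3.

0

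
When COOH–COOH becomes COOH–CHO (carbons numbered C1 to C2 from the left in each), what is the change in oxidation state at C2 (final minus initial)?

Before: C2 has 1 bond to C, 3 bonds to O → oxidation state +3.
After: C2 has 1 bond to C, 1 bond to H, 2 bonds to O → oxidation state +1.
Δ = +1 − (+3) = -2, so this is a reduction at C2.

-2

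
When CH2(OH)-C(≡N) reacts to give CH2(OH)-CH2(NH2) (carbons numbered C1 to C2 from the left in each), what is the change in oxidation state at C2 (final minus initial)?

Before: C2 has 1 bond to C, 3 bonds to N → oxidation state +3.
After: C2 has 1 bond to C, 2 bonds to H, 1 bond to N → oxidation state -1.
Δ = -1 − (+3) = -4, so this is a reduction at C2.

-4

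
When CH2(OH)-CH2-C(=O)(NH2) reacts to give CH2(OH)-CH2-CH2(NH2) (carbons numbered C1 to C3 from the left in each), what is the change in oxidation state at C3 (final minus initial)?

-4

Before: C3 has 1 bond to C, 2 bonds to O, 1 bond to N → oxidation state +3.
After: C3 has 1 bond to C, 2 bonds to H, 1 bond to N → oxidation state -1.
Δ = -1 − (+3) = -4, so this is a reduction at C3.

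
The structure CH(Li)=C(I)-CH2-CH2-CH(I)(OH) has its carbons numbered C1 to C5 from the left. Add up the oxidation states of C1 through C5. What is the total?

-4

Each bond to a more electronegative atom (O, N, halogen) counts +1, each bond to a less electronegative atom (H, metal, B, Si) counts −1, and each C–C bond counts 0. Tallying each carbon:
C1: 2C, 1H, 1Li → 0 − 1 − 1 = -2
C2: 3C, 1I → 0 + 1 = +1
C3: 2C, 2H → 0 − 2 = -2
C4: 2C, 2H → 0 − 2 = -2
C5: 1C, 1H, 1O, 1I → 0 − 1 + 1 + 1 = +1
Sum = -2 + 1 − 2 − 2 + 1 = -4.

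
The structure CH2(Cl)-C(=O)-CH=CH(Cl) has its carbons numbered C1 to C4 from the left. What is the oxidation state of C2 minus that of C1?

+3

C2: 2C, 2O → 0 + 2 = +2
C1: 1C, 2H, 1Cl → 0 − 2 + 1 = -1
Difference: +2 − (-1) = +3.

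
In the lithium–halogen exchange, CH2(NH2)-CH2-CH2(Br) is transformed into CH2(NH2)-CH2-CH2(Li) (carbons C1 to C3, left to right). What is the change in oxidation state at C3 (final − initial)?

-2

Before: C3 has 1 bond to C, 2 bonds to H, 1 bond to Br → oxidation state -1.
After: C3 has 1 bond to C, 2 bonds to H, 1 bond to Li → oxidation state -3.
Δ = -3 − (-1) = -2, so this is a reduction at C3.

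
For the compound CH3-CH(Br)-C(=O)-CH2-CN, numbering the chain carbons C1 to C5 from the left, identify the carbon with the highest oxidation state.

C5

Each bond to a more electronegative atom (O, N, halogen) counts +1, each bond to a less electronegative atom (H, metal, B, Si) counts −1, and each C–C bond counts 0. Tallying each carbon:
C1: 1C, 3H → 0 − 3 = -3
C2: 2C, 1H, 1Br → 0 − 1 + 1 = 0
C3: 2C, 2O → 0 + 2 = +2
C4: 2C, 2H → 0 − 2 = -2
C5: 1C, 3N → 0 + 3 = +3
The most oxidised carbon is C5 at +3.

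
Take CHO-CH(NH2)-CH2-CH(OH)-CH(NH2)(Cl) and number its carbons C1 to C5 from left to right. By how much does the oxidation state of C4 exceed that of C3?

+2

C4: 2C, 1H, 1O → 0 − 1 + 1 = 0
C3: 2C, 2H → 0 − 2 = -2
Difference: 0 − (-2) = +2.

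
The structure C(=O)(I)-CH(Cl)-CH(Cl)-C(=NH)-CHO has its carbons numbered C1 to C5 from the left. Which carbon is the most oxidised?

C1

Tallying each carbon's bonds:
C1: 1C, 2O, 1I → 0 + 2 + 1 = +3
C2: 2C, 1H, 1Cl → 0 − 1 + 1 = 0
C3: 2C, 1H, 1Cl → 0 − 1 + 1 = 0
C4: 2C, 2N → 0 + 2 = +2
C5: 1C, 1H, 2O → 0 − 1 + 2 = +1
The most oxidised carbon is C1 at +3.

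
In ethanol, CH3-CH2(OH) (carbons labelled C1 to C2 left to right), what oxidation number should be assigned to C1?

Each bond to a more electronegative atom (O, N, halogen) counts +1, each bond to a less electronegative atom (H, metal, B, Si) counts −1, and each C–C bond counts 0.
C1 has one bond to H (-1), one bond to H (-1), one bond to H (-1), one bond to C (0).
Oxidation state = -1 − 1 − 1 + 0 = -3.

-3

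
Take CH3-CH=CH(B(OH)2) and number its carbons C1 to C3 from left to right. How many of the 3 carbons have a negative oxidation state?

3

Tallying each carbon's bonds:
C1: 1C, 3H → 0 − 3 = -3
C2: 3C, 1H → 0 − 1 = -1
C3: 2C, 1H, 1B → 0 − 1 − 1 = -2
3 carbons (C1, C2, C3) meet the condition.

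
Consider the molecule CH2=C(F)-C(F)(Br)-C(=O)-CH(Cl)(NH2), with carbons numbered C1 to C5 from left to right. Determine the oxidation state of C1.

-2

C1 has a double bond to C (2×0 = 0), one bond to H (-1), one bond to H (-1).
Oxidation state = 0 − 1 − 1 = -2.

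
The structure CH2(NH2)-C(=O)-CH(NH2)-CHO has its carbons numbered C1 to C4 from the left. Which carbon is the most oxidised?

Bonds to more-electronegative neighbours contribute +1 each, bonds to H or metals contribute −1 each, and C–C bonds contribute 0. Tallying each carbon:
C1: 1C, 2H, 1N → 0 − 2 + 1 = -1
C2: 2C, 2O → 0 + 2 = +2
C3: 2C, 1H, 1N → 0 − 1 + 1 = 0
C4: 1C, 1H, 2O → 0 − 1 + 2 = +1
The most oxidised carbon is C2 at +2.

C2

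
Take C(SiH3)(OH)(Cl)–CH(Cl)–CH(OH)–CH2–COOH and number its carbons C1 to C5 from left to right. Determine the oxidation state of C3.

0

C3 has one bond to C (0), one bond to C (0), one bond to O (+1), one bond to H (-1).
Oxidation state = 0 + 0 + 1 − 1 = 0.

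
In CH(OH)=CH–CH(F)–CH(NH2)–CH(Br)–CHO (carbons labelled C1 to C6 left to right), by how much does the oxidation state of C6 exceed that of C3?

+1

C6: 1C, 1H, 2O → 0 − 1 + 2 = +1
C3: 2C, 1H, 1F → 0 − 1 + 1 = 0
Difference: +1 − (0) = +1.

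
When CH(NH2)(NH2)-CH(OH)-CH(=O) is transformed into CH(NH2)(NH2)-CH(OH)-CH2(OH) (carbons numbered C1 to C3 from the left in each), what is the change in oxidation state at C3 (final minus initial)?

-2

Before: C3 has 1 bond to C, 1 bond to H, 2 bonds to O → oxidation state +1.
After: C3 has 1 bond to C, 2 bonds to H, 1 bond to O → oxidation state -1.
Δ = -1 − (+1) = -2, so this is a reduction at C3.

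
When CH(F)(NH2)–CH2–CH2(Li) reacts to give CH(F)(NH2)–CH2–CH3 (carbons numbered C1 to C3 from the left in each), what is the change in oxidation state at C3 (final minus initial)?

Before: C3 has 1 bond to C, 2 bonds to H, 1 bond to Li → oxidation state -3.
After: C3 has 1 bond to C, 3 bonds to H → oxidation state -3.
Δ = -3 − (-3) = 0, so no net redox change at C3.

0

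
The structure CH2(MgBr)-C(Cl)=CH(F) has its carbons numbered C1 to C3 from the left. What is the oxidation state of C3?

Each bond to a more electronegative atom (O, N, halogen) counts +1, each bond to a less electronegative atom (H, metal, B, Si) counts −1, and each C–C bond counts 0.
C3 has a double bond to C (2×0 = 0), one bond to F (+1), one bond to H (-1).
Oxidation state = 0 + 1 − 1 = 0.

0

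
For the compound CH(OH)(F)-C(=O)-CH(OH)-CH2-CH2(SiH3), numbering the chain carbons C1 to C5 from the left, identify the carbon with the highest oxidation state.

Tallying each carbon's bonds:
C1: 1C, 1H, 1O, 1F → 0 − 1 + 1 + 1 = +1
C2: 2C, 2O → 0 + 2 = +2
C3: 2C, 1H, 1O → 0 − 1 + 1 = 0
C4: 2C, 2H → 0 − 2 = -2
C5: 1C, 2H, 1Si → 0 − 2 − 1 = -3
The most oxidised carbon is C2 at +2.

C2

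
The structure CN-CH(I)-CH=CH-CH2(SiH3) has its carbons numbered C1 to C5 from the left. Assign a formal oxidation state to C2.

0

Assign +1 per bond to O/N/halogen, −1 per bond to H or an electropositive element, and 0 per bond to carbon.
C2 has one bond to C (0), one bond to C (0), one bond to I (+1), one bond to H (-1).
Oxidation state = 0 + 0 + 1 − 1 = 0.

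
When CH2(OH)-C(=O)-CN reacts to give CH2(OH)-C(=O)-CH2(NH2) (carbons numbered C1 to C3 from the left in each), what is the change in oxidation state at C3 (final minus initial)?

-4

Before: C3 has 1 bond to C, 3 bonds to N → oxidation state +3.
After: C3 has 1 bond to C, 2 bonds to H, 1 bond to N → oxidation state -1.
Δ = -1 − (+3) = -4, so this is a reduction at C3.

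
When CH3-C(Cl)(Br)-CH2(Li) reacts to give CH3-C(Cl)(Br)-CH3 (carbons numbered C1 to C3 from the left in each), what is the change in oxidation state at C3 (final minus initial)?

Before: C3 has 1 bond to C, 2 bonds to H, 1 bond to Li → oxidation state -3.
After: C3 has 1 bond to C, 3 bonds to H → oxidation state -3.
Δ = -3 − (-3) = 0, so no net redox change at C3.

0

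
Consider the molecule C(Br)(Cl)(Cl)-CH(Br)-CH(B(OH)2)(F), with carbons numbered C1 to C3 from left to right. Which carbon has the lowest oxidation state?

Tallying each carbon's bonds:
C1: 1C, 2Cl, 1Br → 0 + 2 + 1 = +3
C2: 2C, 1H, 1Br → 0 − 1 + 1 = 0
C3: 1C, 1H, 1F, 1B → 0 − 1 + 1 − 1 = -1
The most reduced carbon is C3 at -1.

C3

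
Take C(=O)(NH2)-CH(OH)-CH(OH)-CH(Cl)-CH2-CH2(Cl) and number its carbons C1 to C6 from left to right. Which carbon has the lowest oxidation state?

C5

Tallying each carbon's bonds:
C1: 1C, 2O, 1N → 0 + 2 + 1 = +3
C2: 2C, 1H, 1O → 0 − 1 + 1 = 0
C3: 2C, 1H, 1O → 0 − 1 + 1 = 0
C4: 2C, 1H, 1Cl → 0 − 1 + 1 = 0
C5: 2C, 2H → 0 − 2 = -2
C6: 1C, 2H, 1Cl → 0 − 2 + 1 = -1
The most reduced carbon is C5 at -2.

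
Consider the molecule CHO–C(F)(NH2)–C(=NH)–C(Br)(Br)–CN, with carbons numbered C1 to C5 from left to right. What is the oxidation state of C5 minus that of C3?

+1

C5: 1C, 3N → 0 + 3 = +3
C3: 2C, 2N → 0 + 2 = +2
Difference: +3 − (+2) = +1.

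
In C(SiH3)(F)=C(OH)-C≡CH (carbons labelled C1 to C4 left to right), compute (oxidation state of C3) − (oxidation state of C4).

C3: 4C → 0 = 0
C4: 3C, 1H → 0 − 1 = -1
Difference: 0 − (-1) = +1.

+1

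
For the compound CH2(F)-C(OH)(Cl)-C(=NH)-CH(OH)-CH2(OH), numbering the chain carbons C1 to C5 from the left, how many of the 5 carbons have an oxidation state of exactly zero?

Tallying each carbon's bonds:
C1: 1C, 2H, 1F → 0 − 2 + 1 = -1
C2: 2C, 1O, 1Cl → 0 + 1 + 1 = +2
C3: 2C, 2N → 0 + 2 = +2
C4: 2C, 1H, 1O → 0 − 1 + 1 = 0
C5: 1C, 2H, 1O → 0 − 2 + 1 = -1
1 carbon (C4) meets the condition.

1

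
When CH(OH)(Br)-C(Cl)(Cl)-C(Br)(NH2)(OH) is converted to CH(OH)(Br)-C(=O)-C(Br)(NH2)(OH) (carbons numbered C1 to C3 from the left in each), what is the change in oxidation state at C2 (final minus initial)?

0

Before: C2 has 2 bonds to C, 2 bonds to Cl → oxidation state +2.
After: C2 has 2 bonds to C, 2 bonds to O → oxidation state +2.
Δ = +2 − (+2) = 0, so no net redox change at C2.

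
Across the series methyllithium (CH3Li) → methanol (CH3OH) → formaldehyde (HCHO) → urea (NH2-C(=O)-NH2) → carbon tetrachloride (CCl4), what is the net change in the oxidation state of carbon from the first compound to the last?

Carbon oxidation states along the series — methyllithium: -4, methanol: -2, formaldehyde: 0, urea: +4, carbon tetrachloride: +4.
Net change = +4 − (-4) = +8.

+8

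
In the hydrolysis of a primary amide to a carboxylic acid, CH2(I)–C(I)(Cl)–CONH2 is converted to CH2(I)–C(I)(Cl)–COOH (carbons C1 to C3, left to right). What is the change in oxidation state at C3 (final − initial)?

0

Before: C3 has 1 bond to C, 2 bonds to O, 1 bond to N → oxidation state +3.
After: C3 has 1 bond to C, 3 bonds to O → oxidation state +3.
Δ = +3 − (+3) = 0, so no net redox change at C3.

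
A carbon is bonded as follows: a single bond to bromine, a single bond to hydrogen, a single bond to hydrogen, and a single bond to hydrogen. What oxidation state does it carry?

-2

The carbon has one bond to Br (+1), one bond to H (-1), one bond to H (-1), one bond to H (-1).
Oxidation state = +1 − 1 − 1 − 1 = -2.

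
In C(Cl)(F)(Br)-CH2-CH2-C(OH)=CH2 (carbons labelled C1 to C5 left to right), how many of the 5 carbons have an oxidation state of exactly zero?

Tallying each carbon's bonds:
C1: 1C, 1F, 1Cl, 1Br → 0 + 1 + 1 + 1 = +3
C2: 2C, 2H → 0 − 2 = -2
C3: 2C, 2H → 0 − 2 = -2
C4: 3C, 1O → 0 + 1 = +1
C5: 2C, 2H → 0 − 2 = -2
0 carbons meet the condition.

0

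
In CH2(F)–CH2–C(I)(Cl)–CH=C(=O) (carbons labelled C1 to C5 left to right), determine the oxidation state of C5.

C5 has a double bond to C (2×0 = 0), a double bond to O (2×+1 = +2).
Oxidation state = 0 + 2 = +2.

+2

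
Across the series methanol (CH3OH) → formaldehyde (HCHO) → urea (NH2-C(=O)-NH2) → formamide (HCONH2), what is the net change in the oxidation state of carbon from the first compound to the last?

Carbon oxidation states along the series — methanol: -2, formaldehyde: 0, urea: +4, formamide: +2.
Net change = +2 − (-2) = +4.

+4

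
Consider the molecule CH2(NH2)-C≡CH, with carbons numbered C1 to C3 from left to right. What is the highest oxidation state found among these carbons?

Tallying each carbon's bonds:
C1: 1C, 2H, 1N → 0 − 2 + 1 = -1
C2: 4C → 0 = 0
C3: 3C, 1H → 0 − 1 = -1
The highest value is 0.

0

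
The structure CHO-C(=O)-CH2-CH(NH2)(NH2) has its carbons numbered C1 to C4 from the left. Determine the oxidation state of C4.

+1

C4 has one bond to C (0), one bond to H (-1), one bond to N (+1), one bond to N (+1).
Oxidation state = 0 − 1 + 1 + 1 = +1.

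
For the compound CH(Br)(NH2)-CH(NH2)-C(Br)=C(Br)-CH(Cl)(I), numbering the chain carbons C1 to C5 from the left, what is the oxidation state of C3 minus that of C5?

C3: 3C, 1Br → 0 + 1 = +1
C5: 1C, 1H, 1Cl, 1I → 0 − 1 + 1 + 1 = +1
Difference: +1 − (+1) = 0.

0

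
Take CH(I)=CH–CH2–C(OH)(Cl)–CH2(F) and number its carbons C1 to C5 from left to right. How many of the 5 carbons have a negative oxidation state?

Count +1 for every bond to an atom more electronegative than carbon and −1 for every bond to one less electronegative; C–C bonds are 0. Tallying each carbon:
C1: 2C, 1H, 1I → 0 − 1 + 1 = 0
C2: 3C, 1H → 0 − 1 = -1
C3: 2C, 2H → 0 − 2 = -2
C4: 2C, 1O, 1Cl → 0 + 1 + 1 = +2
C5: 1C, 2H, 1F → 0 − 2 + 1 = -1
3 carbons (C2, C3, C5) meet the condition.

3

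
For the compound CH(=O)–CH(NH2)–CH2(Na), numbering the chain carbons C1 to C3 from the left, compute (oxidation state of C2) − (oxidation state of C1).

C2: 2C, 1H, 1N → 0 − 1 + 1 = 0
C1: 1C, 1H, 2O → 0 − 1 + 2 = +1
Difference: 0 − (+1) = -1.

-1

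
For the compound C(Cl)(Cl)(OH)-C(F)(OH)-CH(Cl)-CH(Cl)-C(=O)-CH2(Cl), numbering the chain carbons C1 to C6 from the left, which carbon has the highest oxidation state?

C1

Bonds to more-electronegative neighbours contribute +1 each, bonds to H or metals contribute −1 each, and C–C bonds contribute 0. Tallying each carbon:
C1: 1C, 1O, 2Cl → 0 + 1 + 2 = +3
C2: 2C, 1O, 1F → 0 + 1 + 1 = +2
C3: 2C, 1H, 1Cl → 0 − 1 + 1 = 0
C4: 2C, 1H, 1Cl → 0 − 1 + 1 = 0
C5: 2C, 2O → 0 + 2 = +2
C6: 1C, 2H, 1Cl → 0 − 2 + 1 = -1
The most oxidised carbon is C1 at +3.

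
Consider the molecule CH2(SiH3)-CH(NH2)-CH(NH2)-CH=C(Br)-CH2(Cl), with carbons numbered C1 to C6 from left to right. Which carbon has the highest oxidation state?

C5

Tallying each carbon's bonds:
C1: 1C, 2H, 1Si → 0 − 2 − 1 = -3
C2: 2C, 1H, 1N → 0 − 1 + 1 = 0
C3: 2C, 1H, 1N → 0 − 1 + 1 = 0
C4: 3C, 1H → 0 − 1 = -1
C5: 3C, 1Br → 0 + 1 = +1
C6: 1C, 2H, 1Cl → 0 − 2 + 1 = -1
The most oxidised carbon is C5 at +1.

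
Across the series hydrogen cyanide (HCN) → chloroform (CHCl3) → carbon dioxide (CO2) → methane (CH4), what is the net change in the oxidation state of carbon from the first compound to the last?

Carbon oxidation states along the series — hydrogen cyanide: +2, chloroform: +2, carbon dioxide: +4, methane: -4.
Net change = -4 − (+2) = -6.

-6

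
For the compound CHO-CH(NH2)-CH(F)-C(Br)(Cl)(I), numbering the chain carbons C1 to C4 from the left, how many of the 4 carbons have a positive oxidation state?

Tallying each carbon's bonds:
C1: 1C, 1H, 2O → 0 − 1 + 2 = +1
C2: 2C, 1H, 1N → 0 − 1 + 1 = 0
C3: 2C, 1H, 1F → 0 − 1 + 1 = 0
C4: 1C, 1Cl, 1Br, 1I → 0 + 1 + 1 + 1 = +3
2 carbons (C1, C4) meet the condition.

2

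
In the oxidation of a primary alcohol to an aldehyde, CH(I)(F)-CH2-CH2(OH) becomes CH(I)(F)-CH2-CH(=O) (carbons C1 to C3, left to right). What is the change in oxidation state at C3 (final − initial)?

Before: C3 has 1 bond to C, 2 bonds to H, 1 bond to O → oxidation state -1.
After: C3 has 1 bond to C, 1 bond to H, 2 bonds to O → oxidation state +1.
Δ = +1 − (-1) = +2, so this is an oxidation at C3.

+2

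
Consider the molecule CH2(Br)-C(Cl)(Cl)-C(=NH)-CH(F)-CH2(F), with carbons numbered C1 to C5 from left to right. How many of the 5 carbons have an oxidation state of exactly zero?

1

Each bond to a more electronegative atom (O, N, halogen) counts +1, each bond to a less electronegative atom (H, metal, B, Si) counts −1, and each C–C bond counts 0. Tallying each carbon:
C1: 1C, 2H, 1Br → 0 − 2 + 1 = -1
C2: 2C, 2Cl → 0 + 2 = +2
C3: 2C, 2N → 0 + 2 = +2
C4: 2C, 1H, 1F → 0 − 1 + 1 = 0
C5: 1C, 2H, 1F → 0 − 2 + 1 = -1
1 carbon (C4) meets the condition.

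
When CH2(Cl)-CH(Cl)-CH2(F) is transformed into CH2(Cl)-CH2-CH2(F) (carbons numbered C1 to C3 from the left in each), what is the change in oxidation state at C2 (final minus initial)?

-2

Before: C2 has 2 bonds to C, 1 bond to H, 1 bond to Cl → oxidation state 0.
After: C2 has 2 bonds to C, 2 bonds to H → oxidation state -2.
Δ = -2 − (0) = -2, so this is a reduction at C2.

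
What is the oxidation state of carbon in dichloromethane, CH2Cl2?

The carbon has one bond to H (-1), one bond to H (-1), one bond to Cl (+1), one bond to Cl (+1).
Oxidation state = -1 − 1 + 1 + 1 = 0.

0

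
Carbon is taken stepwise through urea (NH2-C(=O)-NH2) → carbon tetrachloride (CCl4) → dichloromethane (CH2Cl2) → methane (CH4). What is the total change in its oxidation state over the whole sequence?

Carbon oxidation states along the series — urea: +4, carbon tetrachloride: +4, dichloromethane: 0, methane: -4.
Net change = -4 − (+4) = -8.

-8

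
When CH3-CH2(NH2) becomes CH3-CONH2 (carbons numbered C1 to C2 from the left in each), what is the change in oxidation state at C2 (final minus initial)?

+4

Before: C2 has 1 bond to C, 2 bonds to H, 1 bond to N → oxidation state -1.
After: C2 has 1 bond to C, 2 bonds to O, 1 bond to N → oxidation state +3.
Δ = +3 − (-1) = +4, so this is an oxidation at C2.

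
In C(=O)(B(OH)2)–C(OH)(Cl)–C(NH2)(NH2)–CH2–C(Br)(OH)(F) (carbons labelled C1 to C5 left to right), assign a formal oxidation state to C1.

+1

Bonds to more-electronegative neighbours contribute +1 each, bonds to H or metals contribute −1 each, and C–C bonds contribute 0.
C1 has one bond to C (0), a double bond to O (2×+1 = +2), one bond to B (-1).
Oxidation state = 0 + 2 − 1 = +1.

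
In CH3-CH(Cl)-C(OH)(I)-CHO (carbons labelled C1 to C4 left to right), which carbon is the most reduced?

C1

Tallying each carbon's bonds:
C1: 1C, 3H → 0 − 3 = -3
C2: 2C, 1H, 1Cl → 0 − 1 + 1 = 0
C3: 2C, 1O, 1I → 0 + 1 + 1 = +2
C4: 1C, 1H, 2O → 0 − 1 + 2 = +1
The most reduced carbon is C1 at -3.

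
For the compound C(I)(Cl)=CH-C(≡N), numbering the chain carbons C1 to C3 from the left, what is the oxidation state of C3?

+3

C3 has one bond to C (0), a triple bond to N (3×+1 = +3).
Oxidation state = 0 + 3 = +3.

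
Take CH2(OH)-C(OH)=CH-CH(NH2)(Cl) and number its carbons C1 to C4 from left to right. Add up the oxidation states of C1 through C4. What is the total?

0

Tallying each carbon's bonds:
C1: 1C, 2H, 1O → 0 − 2 + 1 = -1
C2: 3C, 1O → 0 + 1 = +1
C3: 3C, 1H → 0 − 1 = -1
C4: 1C, 1H, 1N, 1Cl → 0 − 1 + 1 + 1 = +1
Sum = -1 + 1 − 1 + 1 = 0.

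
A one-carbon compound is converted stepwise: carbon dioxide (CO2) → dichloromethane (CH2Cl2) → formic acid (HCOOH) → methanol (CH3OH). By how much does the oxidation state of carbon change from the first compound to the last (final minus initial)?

-6

Carbon oxidation states along the series — carbon dioxide: +4, dichloromethane: 0, formic acid: +2, methanol: -2.
Net change = -2 − (+4) = -6.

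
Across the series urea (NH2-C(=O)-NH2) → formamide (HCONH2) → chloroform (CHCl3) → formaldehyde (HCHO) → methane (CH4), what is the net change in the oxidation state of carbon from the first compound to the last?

-8

Carbon oxidation states along the series — urea: +4, formamide: +2, chloroform: +2, formaldehyde: 0, methane: -4.
Net change = -4 − (+4) = -8.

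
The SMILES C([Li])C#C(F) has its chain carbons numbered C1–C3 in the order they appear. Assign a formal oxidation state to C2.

C2 has one bond to C (0), a triple bond to C (3×0 = 0).
Oxidation state = 0 + 0 = 0.

0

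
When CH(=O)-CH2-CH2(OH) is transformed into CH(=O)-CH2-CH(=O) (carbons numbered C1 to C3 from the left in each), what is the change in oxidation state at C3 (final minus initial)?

+2

Before: C3 has 1 bond to C, 2 bonds to H, 1 bond to O → oxidation state -1.
After: C3 has 1 bond to C, 1 bond to H, 2 bonds to O → oxidation state +1.
Δ = +1 − (-1) = +2, so this is an oxidation at C3.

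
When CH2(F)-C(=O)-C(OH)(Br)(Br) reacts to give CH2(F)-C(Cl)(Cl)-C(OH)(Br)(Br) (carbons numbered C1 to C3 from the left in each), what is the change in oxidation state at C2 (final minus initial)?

Before: C2 has 2 bonds to C, 2 bonds to O → oxidation state +2.
After: C2 has 2 bonds to C, 2 bonds to Cl → oxidation state +2.
Δ = +2 − (+2) = 0, so no net redox change at C2.

0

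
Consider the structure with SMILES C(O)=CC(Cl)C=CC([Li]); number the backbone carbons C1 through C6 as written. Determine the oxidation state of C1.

C1 has a double bond to C (2×0 = 0), one bond to O (+1), one bond to H (-1).
Oxidation state = 0 + 1 − 1 = 0.

0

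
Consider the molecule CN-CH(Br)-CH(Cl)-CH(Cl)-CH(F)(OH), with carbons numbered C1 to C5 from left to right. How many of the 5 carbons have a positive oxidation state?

Tallying each carbon's bonds:
C1: 1C, 3N → 0 + 3 = +3
C2: 2C, 1H, 1Br → 0 − 1 + 1 = 0
C3: 2C, 1H, 1Cl → 0 − 1 + 1 = 0
C4: 2C, 1H, 1Cl → 0 − 1 + 1 = 0
C5: 1C, 1H, 1O, 1F → 0 − 1 + 1 + 1 = +1
2 carbons (C1, C5) meet the condition.

2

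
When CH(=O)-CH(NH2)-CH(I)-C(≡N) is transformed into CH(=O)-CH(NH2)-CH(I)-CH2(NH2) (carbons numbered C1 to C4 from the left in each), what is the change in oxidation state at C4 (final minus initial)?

Before: C4 has 1 bond to C, 3 bonds to N → oxidation state +3.
After: C4 has 1 bond to C, 2 bonds to H, 1 bond to N → oxidation state -1.
Δ = -1 − (+3) = -4, so this is a reduction at C4.

-4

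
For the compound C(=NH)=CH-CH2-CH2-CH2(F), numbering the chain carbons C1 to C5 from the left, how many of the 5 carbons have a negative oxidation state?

4

Assign +1 per bond to O/N/halogen, −1 per bond to H or an electropositive element, and 0 per bond to carbon. Tallying each carbon:
C1: 2C, 2N → 0 + 2 = +2
C2: 3C, 1H → 0 − 1 = -1
C3: 2C, 2H → 0 − 2 = -2
C4: 2C, 2H → 0 − 2 = -2
C5: 1C, 2H, 1F → 0 − 2 + 1 = -1
4 carbons (C2, C3, C4, C5) meet the condition.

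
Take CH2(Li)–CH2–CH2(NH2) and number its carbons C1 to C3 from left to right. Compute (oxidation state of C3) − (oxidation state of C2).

C3: 1C, 2H, 1N → 0 − 2 + 1 = -1
C2: 2C, 2H → 0 − 2 = -2
Difference: -1 − (-2) = +1.

+1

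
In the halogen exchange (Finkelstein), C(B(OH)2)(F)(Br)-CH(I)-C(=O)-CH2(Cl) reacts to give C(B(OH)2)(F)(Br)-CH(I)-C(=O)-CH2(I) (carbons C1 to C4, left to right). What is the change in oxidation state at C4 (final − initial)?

Before: C4 has 1 bond to C, 2 bonds to H, 1 bond to Cl → oxidation state -1.
After: C4 has 1 bond to C, 2 bonds to H, 1 bond to I → oxidation state -1.
Δ = -1 − (-1) = 0, so no net redox change at C4.

0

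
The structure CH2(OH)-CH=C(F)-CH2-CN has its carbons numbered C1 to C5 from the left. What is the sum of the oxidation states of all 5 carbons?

Tallying each carbon's bonds:
C1: 1C, 2H, 1O → 0 − 2 + 1 = -1
C2: 3C, 1H → 0 − 1 = -1
C3: 3C, 1F → 0 + 1 = +1
C4: 2C, 2H → 0 − 2 = -2
C5: 1C, 3N → 0 + 3 = +3
Sum = -1 − 1 + 1 − 2 + 3 = 0.

0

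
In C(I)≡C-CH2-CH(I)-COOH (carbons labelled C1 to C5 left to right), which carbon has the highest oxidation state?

C5

Bonds to more-electronegative neighbours contribute +1 each, bonds to H or metals contribute −1 each, and C–C bonds contribute 0. Tallying each carbon:
C1: 3C, 1I → 0 + 1 = +1
C2: 4C → 0 = 0
C3: 2C, 2H → 0 − 2 = -2
C4: 2C, 1H, 1I → 0 − 1 + 1 = 0
C5: 1C, 3O → 0 + 3 = +3
The most oxidised carbon is C5 at +3.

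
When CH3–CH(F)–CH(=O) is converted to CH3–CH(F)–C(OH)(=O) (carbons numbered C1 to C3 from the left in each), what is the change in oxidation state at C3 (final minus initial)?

Before: C3 has 1 bond to C, 1 bond to H, 2 bonds to O → oxidation state +1.
After: C3 has 1 bond to C, 3 bonds to O → oxidation state +3.
Δ = +3 − (+1) = +2, so this is an oxidation at C3.

+2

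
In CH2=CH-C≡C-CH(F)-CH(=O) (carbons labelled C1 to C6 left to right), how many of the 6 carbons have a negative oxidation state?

2

Bonds to more-electronegative neighbours contribute +1 each, bonds to H or metals contribute −1 each, and C–C bonds contribute 0. Tallying each carbon:
C1: 2C, 2H → 0 − 2 = -2
C2: 3C, 1H → 0 − 1 = -1
C3: 4C → 0 = 0
C4: 4C → 0 = 0
C5: 2C, 1H, 1F → 0 − 1 + 1 = 0
C6: 1C, 1H, 2O → 0 − 1 + 2 = +1
2 carbons (C1, C2) meet the condition.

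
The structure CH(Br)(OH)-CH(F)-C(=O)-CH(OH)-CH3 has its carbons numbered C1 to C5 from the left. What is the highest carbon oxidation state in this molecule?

Tallying each carbon's bonds:
C1: 1C, 1H, 1O, 1Br → 0 − 1 + 1 + 1 = +1
C2: 2C, 1H, 1F → 0 − 1 + 1 = 0
C3: 2C, 2O → 0 + 2 = +2
C4: 2C, 1H, 1O → 0 − 1 + 1 = 0
C5: 1C, 3H → 0 − 3 = -3
The highest value is +2.

+2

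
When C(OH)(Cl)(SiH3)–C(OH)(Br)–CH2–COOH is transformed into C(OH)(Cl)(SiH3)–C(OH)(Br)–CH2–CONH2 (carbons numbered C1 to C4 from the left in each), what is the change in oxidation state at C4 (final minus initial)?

Before: C4 has 1 bond to C, 3 bonds to O → oxidation state +3.
After: C4 has 1 bond to C, 2 bonds to O, 1 bond to N → oxidation state +3.
Δ = +3 − (+3) = 0, so no net redox change at C4.

0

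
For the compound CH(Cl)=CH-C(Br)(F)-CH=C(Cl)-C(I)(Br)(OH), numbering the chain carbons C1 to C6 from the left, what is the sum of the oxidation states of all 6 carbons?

Bonds to more-electronegative neighbours contribute +1 each, bonds to H or metals contribute −1 each, and C–C bonds contribute 0. Tallying each carbon:
C1: 2C, 1H, 1Cl → 0 − 1 + 1 = 0
C2: 3C, 1H → 0 − 1 = -1
C3: 2C, 1F, 1Br → 0 + 1 + 1 = +2
C4: 3C, 1H → 0 − 1 = -1
C5: 3C, 1Cl → 0 + 1 = +1
C6: 1C, 1O, 1Br, 1I → 0 + 1 + 1 + 1 = +3
Sum = 0 − 1 + 2 − 1 + 1 + 3 = +4.

+4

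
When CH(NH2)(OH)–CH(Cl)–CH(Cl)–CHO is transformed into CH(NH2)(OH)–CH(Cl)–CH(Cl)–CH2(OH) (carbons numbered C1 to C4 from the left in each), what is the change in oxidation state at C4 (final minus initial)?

Before: C4 has 1 bond to C, 1 bond to H, 2 bonds to O → oxidation state +1.
After: C4 has 1 bond to C, 2 bonds to H, 1 bond to O → oxidation state -1.
Δ = -1 − (+1) = -2, so this is a reduction at C4.

-2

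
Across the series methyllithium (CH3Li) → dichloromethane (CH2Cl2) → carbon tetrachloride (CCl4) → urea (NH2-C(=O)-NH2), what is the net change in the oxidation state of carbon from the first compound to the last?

+8

Carbon oxidation states along the series — methyllithium: -4, dichloromethane: 0, carbon tetrachloride: +4, urea: +4.
Net change = +4 − (-4) = +8.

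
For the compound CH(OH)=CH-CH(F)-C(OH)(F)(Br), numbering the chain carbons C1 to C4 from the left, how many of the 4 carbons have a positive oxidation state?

1

Count +1 for every bond to an atom more electronegative than carbon and −1 for every bond to one less electronegative; C–C bonds are 0. Tallying each carbon:
C1: 2C, 1H, 1O → 0 − 1 + 1 = 0
C2: 3C, 1H → 0 − 1 = -1
C3: 2C, 1H, 1F → 0 − 1 + 1 = 0
C4: 1C, 1O, 1F, 1Br → 0 + 1 + 1 + 1 = +3
1 carbon (C4) meets the condition.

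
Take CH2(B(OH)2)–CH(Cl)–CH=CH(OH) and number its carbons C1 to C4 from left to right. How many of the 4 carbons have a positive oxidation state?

0

Tallying each carbon's bonds:
C1: 1C, 2H, 1B → 0 − 2 − 1 = -3
C2: 2C, 1H, 1Cl → 0 − 1 + 1 = 0
C3: 3C, 1H → 0 − 1 = -1
C4: 2C, 1H, 1O → 0 − 1 + 1 = 0
0 carbons meet the condition.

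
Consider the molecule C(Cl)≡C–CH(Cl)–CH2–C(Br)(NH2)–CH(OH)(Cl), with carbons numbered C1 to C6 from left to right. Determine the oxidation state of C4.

-2

C4 has one bond to C (0), one bond to C (0), one bond to H (-1), one bond to H (-1).
Oxidation state = 0 + 0 − 1 − 1 = -2.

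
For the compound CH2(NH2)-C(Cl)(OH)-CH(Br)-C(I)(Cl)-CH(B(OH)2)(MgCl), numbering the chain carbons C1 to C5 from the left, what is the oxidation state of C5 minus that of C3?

C5: 1C, 1H, 1Mg, 1B → 0 − 1 − 1 − 1 = -3
C3: 2C, 1H, 1Br → 0 − 1 + 1 = 0
Difference: -3 − (0) = -3.

-3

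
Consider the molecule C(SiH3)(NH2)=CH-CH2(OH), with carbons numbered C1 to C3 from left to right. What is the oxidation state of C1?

0

Assign +1 per bond to O/N/halogen, −1 per bond to H or an electropositive element, and 0 per bond to carbon.
C1 has a double bond to C (2×0 = 0), one bond to Si (-1), one bond to N (+1).
Oxidation state = 0 − 1 + 1 = 0.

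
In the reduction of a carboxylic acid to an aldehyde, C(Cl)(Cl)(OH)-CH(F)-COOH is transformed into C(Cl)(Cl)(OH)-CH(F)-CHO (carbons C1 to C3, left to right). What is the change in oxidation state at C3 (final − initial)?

Before: C3 has 1 bond to C, 3 bonds to O → oxidation state +3.
After: C3 has 1 bond to C, 1 bond to H, 2 bonds to O → oxidation state +1.
Δ = +1 − (+3) = -2, so this is a reduction at C3.

-2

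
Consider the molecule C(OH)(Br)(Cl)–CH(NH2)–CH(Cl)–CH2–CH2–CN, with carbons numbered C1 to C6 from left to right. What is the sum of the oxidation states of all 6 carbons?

Tallying each carbon's bonds:
C1: 1C, 1O, 1Cl, 1Br → 0 + 1 + 1 + 1 = +3
C2: 2C, 1H, 1N → 0 − 1 + 1 = 0
C3: 2C, 1H, 1Cl → 0 − 1 + 1 = 0
C4: 2C, 2H → 0 − 2 = -2
C5: 2C, 2H → 0 − 2 = -2
C6: 1C, 3N → 0 + 3 = +3
Sum = +3 + 0 + 0 − 2 − 2 + 3 = +2.

+2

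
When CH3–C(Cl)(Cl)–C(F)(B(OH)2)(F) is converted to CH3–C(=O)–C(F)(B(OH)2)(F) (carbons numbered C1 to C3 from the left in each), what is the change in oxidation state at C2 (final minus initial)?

0

Before: C2 has 2 bonds to C, 2 bonds to Cl → oxidation state +2.
After: C2 has 2 bonds to C, 2 bonds to O → oxidation state +2.
Δ = +2 − (+2) = 0, so no net redox change at C2.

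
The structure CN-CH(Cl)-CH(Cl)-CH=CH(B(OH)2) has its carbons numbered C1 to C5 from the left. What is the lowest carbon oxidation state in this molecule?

-2

Assign +1 per bond to O/N/halogen, −1 per bond to H or an electropositive element, and 0 per bond to carbon. Tallying each carbon:
C1: 1C, 3N → 0 + 3 = +3
C2: 2C, 1H, 1Cl → 0 − 1 + 1 = 0
C3: 2C, 1H, 1Cl → 0 − 1 + 1 = 0
C4: 3C, 1H → 0 − 1 = -1
C5: 2C, 1H, 1B → 0 − 1 − 1 = -2
The lowest value is -2.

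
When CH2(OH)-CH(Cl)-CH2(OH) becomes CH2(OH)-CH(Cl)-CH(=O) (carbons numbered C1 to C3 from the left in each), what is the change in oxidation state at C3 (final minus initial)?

Before: C3 has 1 bond to C, 2 bonds to H, 1 bond to O → oxidation state -1.
After: C3 has 1 bond to C, 1 bond to H, 2 bonds to O → oxidation state +1.
Δ = +1 − (-1) = +2, so this is an oxidation at C3.

+2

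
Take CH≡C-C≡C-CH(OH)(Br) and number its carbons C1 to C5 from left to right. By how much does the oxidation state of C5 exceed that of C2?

+1

C5: 1C, 1H, 1O, 1Br → 0 − 1 + 1 + 1 = +1
C2: 4C → 0 = 0
Difference: +1 − (0) = +1.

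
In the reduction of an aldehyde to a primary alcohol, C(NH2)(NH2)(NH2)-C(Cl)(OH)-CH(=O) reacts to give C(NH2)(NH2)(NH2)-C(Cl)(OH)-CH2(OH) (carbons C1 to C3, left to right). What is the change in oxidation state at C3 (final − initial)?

-2

Before: C3 has 1 bond to C, 1 bond to H, 2 bonds to O → oxidation state +1.
After: C3 has 1 bond to C, 2 bonds to H, 1 bond to O → oxidation state -1.
Δ = -1 − (+1) = -2, so this is a reduction at C3.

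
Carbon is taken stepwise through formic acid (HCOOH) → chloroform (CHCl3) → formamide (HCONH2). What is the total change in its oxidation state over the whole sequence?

Carbon oxidation states along the series — formic acid: +2, chloroform: +2, formamide: +2.
Net change = +2 − (+2) = 0.

0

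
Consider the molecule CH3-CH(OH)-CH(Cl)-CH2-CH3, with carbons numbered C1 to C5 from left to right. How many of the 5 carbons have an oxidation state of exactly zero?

2

Assign +1 per bond to O/N/halogen, −1 per bond to H or an electropositive element, and 0 per bond to carbon. Tallying each carbon:
C1: 1C, 3H → 0 − 3 = -3
C2: 2C, 1H, 1O → 0 − 1 + 1 = 0
C3: 2C, 1H, 1Cl → 0 − 1 + 1 = 0
C4: 2C, 2H → 0 − 2 = -2
C5: 1C, 3H → 0 − 3 = -3
2 carbons (C2, C3) meet the condition.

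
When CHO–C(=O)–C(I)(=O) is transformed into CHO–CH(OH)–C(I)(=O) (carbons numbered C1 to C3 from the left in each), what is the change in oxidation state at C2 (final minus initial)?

Before: C2 has 2 bonds to C, 2 bonds to O → oxidation state +2.
After: C2 has 2 bonds to C, 1 bond to H, 1 bond to O → oxidation state 0.
Δ = 0 − (+2) = -2, so this is a reduction at C2.

-2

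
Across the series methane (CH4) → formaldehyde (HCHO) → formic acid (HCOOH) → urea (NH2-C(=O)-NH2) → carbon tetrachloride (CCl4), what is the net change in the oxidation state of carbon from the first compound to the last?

+8

Carbon oxidation states along the series — methane: -4, formaldehyde: 0, formic acid: +2, urea: +4, carbon tetrachloride: +4.
Net change = +4 − (-4) = +8.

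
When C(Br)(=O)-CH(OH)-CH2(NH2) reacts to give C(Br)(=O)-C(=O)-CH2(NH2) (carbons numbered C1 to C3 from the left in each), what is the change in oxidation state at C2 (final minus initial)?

Before: C2 has 2 bonds to C, 1 bond to H, 1 bond to O → oxidation state 0.
After: C2 has 2 bonds to C, 2 bonds to O → oxidation state +2.
Δ = +2 − (0) = +2, so this is an oxidation at C2.

+2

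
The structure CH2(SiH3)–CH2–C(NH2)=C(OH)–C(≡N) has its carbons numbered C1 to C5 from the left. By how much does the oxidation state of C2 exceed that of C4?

-3

C2: 2C, 2H → 0 − 2 = -2
C4: 3C, 1O → 0 + 1 = +1
Difference: -2 − (+1) = -3.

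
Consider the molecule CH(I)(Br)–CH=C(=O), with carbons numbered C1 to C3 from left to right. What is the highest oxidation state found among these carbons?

Assign +1 per bond to O/N/halogen, −1 per bond to H or an electropositive element, and 0 per bond to carbon. Tallying each carbon:
C1: 1C, 1H, 1Br, 1I → 0 − 1 + 1 + 1 = +1
C2: 3C, 1H → 0 − 1 = -1
C3: 2C, 2O → 0 + 2 = +2
The highest value is +2.

+2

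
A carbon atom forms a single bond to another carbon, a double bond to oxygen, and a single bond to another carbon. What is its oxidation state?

+2

Each bond to a more electronegative atom (O, N, halogen) counts +1, each bond to a less electronegative atom (H, metal, B, Si) counts −1, and each C–C bond counts 0.
The carbon has one bond to C (0), one bond to C (0), a double bond to O (2×+1 = +2).
Oxidation state = 0 + 0 + 2 = +2.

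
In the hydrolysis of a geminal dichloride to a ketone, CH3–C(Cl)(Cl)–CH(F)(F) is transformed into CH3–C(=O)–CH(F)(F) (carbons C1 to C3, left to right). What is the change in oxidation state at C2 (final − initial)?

Before: C2 has 2 bonds to C, 2 bonds to Cl → oxidation state +2.
After: C2 has 2 bonds to C, 2 bonds to O → oxidation state +2.
Δ = +2 − (+2) = 0, so no net redox change at C2.

0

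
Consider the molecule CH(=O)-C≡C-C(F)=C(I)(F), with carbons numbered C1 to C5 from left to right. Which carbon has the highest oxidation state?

C5

Tallying each carbon's bonds:
C1: 1C, 1H, 2O → 0 − 1 + 2 = +1
C2: 4C → 0 = 0
C3: 4C → 0 = 0
C4: 3C, 1F → 0 + 1 = +1
C5: 2C, 1F, 1I → 0 + 1 + 1 = +2
The most oxidised carbon is C5 at +2.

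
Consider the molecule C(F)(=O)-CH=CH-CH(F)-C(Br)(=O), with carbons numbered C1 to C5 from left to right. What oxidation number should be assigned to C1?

+3

Bonds to more-electronegative neighbours contribute +1 each, bonds to H or metals contribute −1 each, and C–C bonds contribute 0.
C1 has one bond to C (0), one bond to F (+1), a double bond to O (2×+1 = +2).
Oxidation state = 0 + 1 + 2 = +3.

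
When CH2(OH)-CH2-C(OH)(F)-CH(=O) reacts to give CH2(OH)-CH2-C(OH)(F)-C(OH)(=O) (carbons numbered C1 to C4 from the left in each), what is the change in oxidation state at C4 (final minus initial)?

+2

Before: C4 has 1 bond to C, 1 bond to H, 2 bonds to O → oxidation state +1.
After: C4 has 1 bond to C, 3 bonds to O → oxidation state +3.
Δ = +3 − (+1) = +2, so this is an oxidation at C4.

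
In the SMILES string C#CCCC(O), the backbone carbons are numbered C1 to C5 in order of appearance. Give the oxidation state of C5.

-1

C5 has one bond to C (0), one bond to H (-1), one bond to O (+1), one bond to H (-1).
Oxidation state = 0 − 1 + 1 − 1 = -1.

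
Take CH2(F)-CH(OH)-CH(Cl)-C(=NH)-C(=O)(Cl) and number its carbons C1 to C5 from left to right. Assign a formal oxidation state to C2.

0

Assign +1 per bond to O/N/halogen, −1 per bond to H or an electropositive element, and 0 per bond to carbon.
C2 has one bond to C (0), one bond to C (0), one bond to H (-1), one bond to O (+1).
Oxidation state = 0 + 0 − 1 + 1 = 0.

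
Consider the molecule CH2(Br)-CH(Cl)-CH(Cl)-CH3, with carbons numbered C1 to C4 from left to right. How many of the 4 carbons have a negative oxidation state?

Count +1 for every bond to an atom more electronegative than carbon and −1 for every bond to one less electronegative; C–C bonds are 0. Tallying each carbon:
C1: 1C, 2H, 1Br → 0 − 2 + 1 = -1
C2: 2C, 1H, 1Cl → 0 − 1 + 1 = 0
C3: 2C, 1H, 1Cl → 0 − 1 + 1 = 0
C4: 1C, 3H → 0 − 3 = -3
2 carbons (C1, C4) meet the condition.

2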